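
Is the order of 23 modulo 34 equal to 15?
No, the actual order is 16, not 15.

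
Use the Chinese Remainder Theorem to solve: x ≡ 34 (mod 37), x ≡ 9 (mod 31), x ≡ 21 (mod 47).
36775

Using the Chinese Remainder Theorem:
M = product of moduli = 53909
For equation 1: M_1 = 1457, 1457 ≡ 14 (mod 37), inverse of 1457 mod 37 is 8 (check: 14 × 8 = 112 ≡ 1 (mod 37))
For equation 2: M_2 = 1739, 1739 ≡ 3 (mod 31), inverse of 1739 mod 31 is 21 (check: 3 × 21 = 63 ≡ 1 (mod 31))
For equation 3: M_3 = 1147, 1147 ≡ 19 (mod 47), inverse of 1147 mod 47 is 5 (check: 19 × 5 = 95 ≡ 1 (mod 47))
Combine: x ≡ Σ r_i×M_i×(M_i⁻¹ mod m_i) = 34×1457×8 + 9×1739×21 + 21×1147×5 = 396304 + 328671 + 120435 = 845410
845410 mod 53909 = 36775
x ≡ 36775 (mod 53909)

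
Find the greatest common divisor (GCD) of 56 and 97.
1

Using the Euclidean algorithm:
56 = 0 × 97 + 56
97 = 1 × 56 + 41
56 = 1 × 41 + 15
41 = 2 × 15 + 11
15 = 1 × 11 + 4
11 = 2 × 4 + 3
4 = 1 × 3 + 1
3 = 3 × 1 + 0

GCD(56, 97) = 1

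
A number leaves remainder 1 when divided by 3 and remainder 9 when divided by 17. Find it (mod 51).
M = 3 × 17 = 51. M₁ = 17, y₁ ≡ 2 (mod 3). M₂ = 3, y₂ ≡ 6 (mod 17). z = 1×17×2 + 9×3×6 ≡ 43 (mod 51)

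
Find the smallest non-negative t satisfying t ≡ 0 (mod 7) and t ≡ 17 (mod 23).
M = 7 × 23 = 161. M₁ = 23, y₁ ≡ 4 (mod 7). M₂ = 7, y₂ ≡ 10 (mod 23). t = 0×23×4 + 17×7×10 ≡ 63 (mod 161)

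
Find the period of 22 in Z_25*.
Powers of 22 mod 25: 22^1≡22, 22^2≡9, 22^3≡23, 22^4≡6, 22^5≡7, 22^6≡4, 22^7≡13, 22^8≡11, 22^9≡17, 22^10≡24, 22^11≡3, 22^12≡16, 22^13≡2, 22^14≡19, 22^15≡18, 22^16≡21, 22^17≡12, 22^18≡14, 22^19≡8, 22^20≡1. Order = 20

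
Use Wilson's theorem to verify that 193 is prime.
(192)! mod 193 = 192. Since this equals -1 (mod 193), Wilson confirms 193 is prime.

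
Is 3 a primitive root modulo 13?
p - 1 = 12 has prime divisors 2, 3. Check 3^(12/q) mod 13 for each: 3^(12/2) = 3^6 ≡ 1, 3^(12/3) = 3^4 ≡ 3 (mod 13). Since 3^6 ≡ 1 (mod 13), the order of 3 divides 6 (in fact the order is 3) ≠ 12, so it is not a primitive root.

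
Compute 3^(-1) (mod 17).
6

Using Extended Euclidean Algorithm:
gcd(3, 17) = 1
Bezout coefficients: 3 × 6 + 17 × -1 = 1
So 3 × 6 ≡ 1 (mod 17)
The inverse is 6 mod 17 = 6
Verification: 3 × 6 = 18 = 1 × 17 + 1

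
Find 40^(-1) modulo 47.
20

Using Extended Euclidean Algorithm:
gcd(40, 47) = 1
Bezout coefficients: 40 × 20 + 47 × -17 = 1
So 40 × 20 ≡ 1 (mod 47)
The inverse is 20 mod 47 = 20
Verification: 40 × 20 = 800 = 17 × 47 + 1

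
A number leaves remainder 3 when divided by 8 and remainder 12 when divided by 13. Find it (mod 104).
M = 8 × 13 = 104. M₁ = 13, y₁ ≡ 5 (mod 8). M₂ = 8, y₂ ≡ 5 (mod 13). y = 3×13×5 + 12×8×5 ≡ 51 (mod 104)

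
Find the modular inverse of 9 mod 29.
9^(-1) ≡ 13 (mod 29). Verification: 9 × 13 = 117 ≡ 1 (mod 29)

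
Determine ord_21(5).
Powers of 5 mod 21: 5^1≡5, 5^2≡4, 5^3≡20, 5^4≡16, 5^5≡17, 5^6≡1. Order = 6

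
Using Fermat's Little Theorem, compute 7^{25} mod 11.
10

By Fermat's Little Theorem, a^(p-1) ≡ 1 (mod p) for prime p and gcd(a, p) = 1
Here p = 11, so 7^10 ≡ 1 (mod 11)
We can reduce the exponent: 25 mod 10 = 5
So 7^25 ≡ 7^5 (mod 11)
Computing: 7^5 mod 11 = 10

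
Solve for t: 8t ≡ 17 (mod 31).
6

Since gcd(8, 31) = 1 divides 17, a solution exists.
Multiply both sides by the inverse of 8 mod 31:
  8^(-1) mod 31 = 4
  x ≡ 4 × 17 ≡ 68 ≡ 6 (mod 31)
Verification: 8 × 6 = 48 = 1 × 31 + 17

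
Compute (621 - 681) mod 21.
3

(621 - 681) = -60
-60 mod 21 = 3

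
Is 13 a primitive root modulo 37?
Yes

To verify, check if 13^(36/q) ≢ 1 (mod 37) for each prime divisor q of 36
Divisors of 36 = 36: [1, 2, 3, 4, 6, 9, 12, 18, 36]
  13^(36/2) = 13^18 ≡ 36 (mod 37)
  13^(36/3) = 13^12 ≡ 10 (mod 37)
Conclusion: 13 is a primitive root modulo 37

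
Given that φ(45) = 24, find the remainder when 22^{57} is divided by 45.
By Euler: 22^{24} ≡ 1 (mod 45) since gcd(22, 45) = 1. 57 = 2×24 + 9. So 22^{57} ≡ 22^{9} ≡ 37 (mod 45)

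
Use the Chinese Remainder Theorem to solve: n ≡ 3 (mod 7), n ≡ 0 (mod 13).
52

Using the Chinese Remainder Theorem:
M = product of moduli = 91
For equation 1: M_1 = 13, 13 ≡ 6 (mod 7), inverse of 13 mod 7 is 6 (check: 6 × 6 = 36 ≡ 1 (mod 7))
For equation 2: M_2 = 7, 7 ≡ 7 (mod 13), inverse of 7 mod 13 is 2 (check: 7 × 2 = 14 ≡ 1 (mod 13))
Combine: n ≡ Σ r_i×M_i×(M_i⁻¹ mod m_i) = 3×13×6 + 0×7×2 = 234 + 0 = 234
234 mod 91 = 52
n ≡ 52 (mod 91)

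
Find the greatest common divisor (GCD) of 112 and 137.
1

Using the Euclidean algorithm:
112 = 0 × 137 + 112
137 = 1 × 112 + 25
112 = 4 × 25 + 12
25 = 2 × 12 + 1
12 = 12 × 1 + 0

GCD(112, 137) = 1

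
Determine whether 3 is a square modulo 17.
By Euler's criterion: 3^{8} ≡ 16 (mod 17). Since this equals -1 (≡ 16), 3 is not a QR.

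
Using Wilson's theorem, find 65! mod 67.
(66)! = (65)! × (66) ≡ -1 (mod 67). So (65)! ≡ -1 × (66)^(-1) ≡ (-1)×(-1) = 1 (mod 67)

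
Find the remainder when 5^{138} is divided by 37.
By Fermat: 5^{36} ≡ 1 (mod 37). 138 = 3×36 + 30. So 5^{138} ≡ 5^{30} ≡ 27 (mod 37)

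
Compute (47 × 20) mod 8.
4

(47 × 20) = 940
940 mod 8 = 4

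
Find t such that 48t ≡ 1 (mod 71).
48^(-1) ≡ 37 (mod 71). Verification: 48 × 37 = 1776 ≡ 1 (mod 71)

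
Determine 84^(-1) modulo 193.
84^(-1) ≡ 108 (mod 193). Verification: 84 × 108 = 9072 ≡ 1 (mod 193)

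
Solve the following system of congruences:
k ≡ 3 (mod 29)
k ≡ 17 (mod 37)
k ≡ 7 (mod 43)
34020

Using the Chinese Remainder Theorem:
M = product of moduli = 46139
For equation 1: M_1 = 1591, 1591 ≡ 25 (mod 29), inverse of 1591 mod 29 is 7 (check: 25 × 7 = 175 ≡ 1 (mod 29))
For equation 2: M_2 = 1247, 1247 ≡ 26 (mod 37), inverse of 1247 mod 37 is 10 (check: 26 × 10 = 260 ≡ 1 (mod 37))
For equation 3: M_3 = 1073, 1073 ≡ 41 (mod 43), inverse of 1073 mod 43 is 21 (check: 41 × 21 = 861 ≡ 1 (mod 43))
Combine: k ≡ Σ r_i×M_i×(M_i⁻¹ mod m_i) = 3×1591×7 + 17×1247×10 + 7×1073×21 = 33411 + 211990 + 157731 = 403132
403132 mod 46139 = 34020
k ≡ 34020 (mod 46139)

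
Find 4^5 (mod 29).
5 = 4 + 1 (binary 101). Repeated squaring mod 29: 4^1 ≡ 4; 4^2 ≡ 4² = 16 ≡ 16; 4^4 ≡ 16² = 256 ≡ 24. Multiply: 4^5 = 4^4 × 4^1 ≡ 24 × 4 (mod 29): 24 × 4 = 96 ≡ 9. So 4^5 ≡ 9 (mod 29).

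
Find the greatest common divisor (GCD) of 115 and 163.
1

Using the Euclidean algorithm:
115 = 0 × 163 + 115
163 = 1 × 115 + 48
115 = 2 × 48 + 19
48 = 2 × 19 + 10
19 = 1 × 10 + 9
10 = 1 × 9 + 1
9 = 9 × 1 + 0

GCD(115, 163) = 1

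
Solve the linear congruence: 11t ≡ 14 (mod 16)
10

Since gcd(11, 16) = 1 divides 14, a solution exists.
Multiply both sides by the inverse of 11 mod 16:
  11^(-1) mod 16 = 3
  x ≡ 3 × 14 ≡ 42 ≡ 10 (mod 16)
Verification: 11 × 10 = 110 = 6 × 16 + 14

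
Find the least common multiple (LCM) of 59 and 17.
1003

First find GCD(59, 17) using the Euclidean algorithm:
59 = 3 × 17 + 8
17 = 2 × 8 + 1
8 = 8 × 1 + 0
GCD(59, 17) = 1

LCM formula: LCM(a, b) = (a × b) / GCD(a, b)
LCM(59, 17) = (59 × 17) / 1
LCM(59, 17) = 1003 / 1
LCM(59, 17) = 1003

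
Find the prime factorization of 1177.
11 × 107

Divide by primes starting from smallest:
1177 ÷ 11 = 107
107 ÷ 107 = 1

1177 = 11 × 107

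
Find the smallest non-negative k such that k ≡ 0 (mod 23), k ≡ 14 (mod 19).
299

Using the Chinese Remainder Theorem:
M = product of moduli = 437
For equation 1: M_1 = 19, 19 ≡ 19 (mod 23), inverse of 19 mod 23 is 17 (check: 19 × 17 = 323 ≡ 1 (mod 23))
For equation 2: M_2 = 23, 23 ≡ 4 (mod 19), inverse of 23 mod 19 is 5 (check: 4 × 5 = 20 ≡ 1 (mod 19))
Combine: k ≡ Σ r_i×M_i×(M_i⁻¹ mod m_i) = 0×19×17 + 14×23×5 = 0 + 1610 = 1610
1610 mod 437 = 299
k ≡ 299 (mod 437)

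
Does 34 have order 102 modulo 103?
p - 1 = 102 has prime divisors 2, 3, 17. Check 34^(102/q) mod 103 for each: 34^(102/2) = 34^51 ≡ 1, 34^(102/3) = 34^34 ≡ 1, 34^(102/17) = 34^6 ≡ 13 (mod 103). Since 34^51 ≡ 1 (mod 103), the order of 34 divides 51 (in fact the order is 17) ≠ 102, so it is not a primitive root.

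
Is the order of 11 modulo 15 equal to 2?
Yes, ord_15(11) = 2.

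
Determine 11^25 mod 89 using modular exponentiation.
Using repeated squaring. 25 = 16 + 8 + 1 (binary 11001). Repeated squaring mod 89: 11^1 ≡ 11; 11^2 ≡ 11² = 121 ≡ 32; 11^4 ≡ 32² = 1024 ≡ 45; 11^8 ≡ 45² = 2025 ≡ 67; 11^16 ≡ 67² = 4489 ≡ 39. Multiply: 11^25 = 11^16 × 11^8 × 11^1 ≡ 39 × 67 × 11 (mod 89): 39 × 67 = 2613 ≡ 32; 32 × 11 = 352 ≡ 85. So 11^25 ≡ 85 (mod 89).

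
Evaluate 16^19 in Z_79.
Using repeated squaring. 19 = 16 + 2 + 1 (binary 10011). Repeated squaring mod 79: 16^1 ≡ 16; 16^2 ≡ 16² = 256 ≡ 19; 16^4 ≡ 19² = 361 ≡ 45; 16^8 ≡ 45² = 2025 ≡ 50; 16^16 ≡ 50² = 2500 ≡ 51. Multiply: 16^19 = 16^16 × 16^2 × 16^1 ≡ 51 × 19 × 16 (mod 79): 51 × 19 = 969 ≡ 21; 21 × 16 = 336 ≡ 20. So 16^19 ≡ 20 (mod 79).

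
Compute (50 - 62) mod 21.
9

(50 - 62) = -12
-12 mod 21 = 9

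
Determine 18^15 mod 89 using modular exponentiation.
Using repeated squaring. 15 = 8 + 4 + 2 + 1 (binary 1111). Repeated squaring mod 89: 18^1 ≡ 18; 18^2 ≡ 18² = 324 ≡ 57; 18^4 ≡ 57² = 3249 ≡ 45; 18^8 ≡ 45² = 2025 ≡ 67. Multiply: 18^15 = 18^8 × 18^4 × 18^2 × 18^1 ≡ 67 × 45 × 57 × 18 (mod 89): 67 × 45 = 3015 ≡ 78; 78 × 57 = 4446 ≡ 85; 85 × 18 = 1530 ≡ 17. So 18^15 ≡ 17 (mod 89).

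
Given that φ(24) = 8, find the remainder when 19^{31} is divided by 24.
By Euler: 19^{8} ≡ 1 (mod 24) since gcd(19, 24) = 1. 31 = 3×8 + 7. So 19^{31} ≡ 19^{7} ≡ 19 (mod 24)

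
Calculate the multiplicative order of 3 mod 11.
Powers of 3 mod 11: 3^1≡3, 3^2≡9, 3^3≡5, 3^4≡4, 3^5≡1. Order = 5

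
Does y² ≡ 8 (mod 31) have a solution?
By Euler's criterion: 8^{15} ≡ 1 (mod 31). Since this equals 1, 8 is a QR.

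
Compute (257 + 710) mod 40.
7

(257 + 710) = 967
967 mod 40 = 7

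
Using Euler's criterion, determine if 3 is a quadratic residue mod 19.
By Euler's criterion: 3^{9} ≡ 18 (mod 19). Since this equals -1 (≡ 18), 3 is not a QR.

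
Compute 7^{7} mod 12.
7

Using successive squaring:
Binary expansion of 7: 111
Powers of 7 mod 12 (each is the square of the previous):
  7^1 ≡ 7 (mod 12)
  7^2 ≡ 7² = 49 ≡ 1 (mod 12)
  7^4 ≡ 1² = 1 ≡ 1 (mod 12)
7 = 4 + 2 + 1, so 7^7 = 7^4 × 7^2 × 7^1 ≡ 1 × 1 × 7 (mod 12)
Multiplying step by step:
  1 × 1 = 1 ≡ 1 (mod 12)
  1 × 7 = 7 ≡ 7 (mod 12)
Result: 7^7 ≡ 7 (mod 12)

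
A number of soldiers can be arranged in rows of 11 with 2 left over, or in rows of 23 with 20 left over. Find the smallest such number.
M = 11 × 23 = 253. M₁ = 23, y₁ ≡ 1 (mod 11). M₂ = 11, y₂ ≡ 21 (mod 23). x = 2×23×1 + 20×11×21 ≡ 112 (mod 253). The smallest positive such number is 112.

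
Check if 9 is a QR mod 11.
By Euler's criterion: 9^{5} ≡ 1 (mod 11). Since this equals 1, 9 is a QR.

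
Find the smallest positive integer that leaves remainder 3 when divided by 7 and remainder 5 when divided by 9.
M = 7 × 9 = 63. M₁ = 9, y₁ ≡ 4 (mod 7). M₂ = 7, y₂ ≡ 4 (mod 9). x = 3×9×4 + 5×7×4 ≡ 59 (mod 63). The smallest positive such number is 59.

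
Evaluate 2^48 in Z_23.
Using Fermat: 2^{22} ≡ 1 (mod 23). 48 ≡ 4 (mod 22). So 2^{48} ≡ 2^{4} ≡ 16 (mod 23)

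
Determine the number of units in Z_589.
540

Prime factorization: 589 = 19 × 31
Using the formula φ(n) = n × Π(1 - 1/p) for each prime factor p:
φ(589) = 589 × (1 - 1/19) × (1 - 1/31)
φ(589) = 540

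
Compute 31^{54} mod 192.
1

Using successive squaring:
Binary expansion of 54: 110110
Powers of 31 mod 192 (each is the square of the previous):
  31^1 ≡ 31 (mod 192)
  31^2 ≡ 31² = 961 ≡ 1 (mod 192)
  31^4 ≡ 1² = 1 ≡ 1 (mod 192)
  31^8 ≡ 1² = 1 ≡ 1 (mod 192)
  31^16 ≡ 1² = 1 ≡ 1 (mod 192)
  31^32 ≡ 1² = 1 ≡ 1 (mod 192)
54 = 32 + 16 + 4 + 2, so 31^54 = 31^32 × 31^16 × 31^4 × 31^2 ≡ 1 × 1 × 1 × 1 (mod 192)
Multiplying step by step:
  1 × 1 = 1 ≡ 1 (mod 192)
  1 × 1 = 1 ≡ 1 (mod 192)
  1 × 1 = 1 ≡ 1 (mod 192)
Result: 31^54 ≡ 1 (mod 192)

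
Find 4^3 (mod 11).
3 = 2 + 1 (binary 11). Repeated squaring mod 11: 4^1 ≡ 4; 4^2 ≡ 4² = 16 ≡ 5. Multiply: 4^3 = 4^2 × 4^1 ≡ 5 × 4 (mod 11): 5 × 4 = 20 ≡ 9. So 4^3 ≡ 9 (mod 11).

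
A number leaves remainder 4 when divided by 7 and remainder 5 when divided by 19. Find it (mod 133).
M = 7 × 19 = 133. M₁ = 19, y₁ ≡ 3 (mod 7). M₂ = 7, y₂ ≡ 11 (mod 19). x = 4×19×3 + 5×7×11 ≡ 81 (mod 133)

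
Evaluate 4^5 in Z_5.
5 = 4 + 1 (binary 101). Repeated squaring mod 5: 4^1 ≡ 4; 4^2 ≡ 4² = 16 ≡ 1; 4^4 ≡ 1² = 1 ≡ 1. Multiply: 4^5 = 4^4 × 4^1 ≡ 1 × 4 (mod 5): 1 × 4 = 4 ≡ 4. So 4^5 ≡ 4 (mod 5).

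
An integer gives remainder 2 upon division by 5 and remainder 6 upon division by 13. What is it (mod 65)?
M = 5 × 13 = 65. M₁ = 13, y₁ ≡ 2 (mod 5). M₂ = 5, y₂ ≡ 8 (mod 13). x = 2×13×2 + 6×5×8 ≡ 32 (mod 65). The smallest positive such number is 32.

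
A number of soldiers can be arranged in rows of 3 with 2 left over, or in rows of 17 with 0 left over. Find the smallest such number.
M = 3 × 17 = 51. M₁ = 17, y₁ ≡ 2 (mod 3). M₂ = 3, y₂ ≡ 6 (mod 17). x = 2×17×2 + 0×3×6 ≡ 17 (mod 51). The smallest positive such number is 17.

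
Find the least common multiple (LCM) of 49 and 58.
2842

First find GCD(49, 58) using the Euclidean algorithm:
49 = 0 × 58 + 49
58 = 1 × 49 + 9
49 = 5 × 9 + 4
9 = 2 × 4 + 1
4 = 4 × 1 + 0
GCD(49, 58) = 1

LCM formula: LCM(a, b) = (a × b) / GCD(a, b)
LCM(49, 58) = (49 × 58) / 1
LCM(49, 58) = 2842 / 1
LCM(49, 58) = 2842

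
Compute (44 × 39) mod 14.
8

(44 × 39) = 1716
1716 mod 14 = 8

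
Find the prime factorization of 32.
2^5

Divide by primes starting from smallest:
32 ÷ 2 = 16
16 ÷ 2 = 8
8 ÷ 2 = 4
4 ÷ 2 = 2
2 ÷ 2 = 1

32 = 2^5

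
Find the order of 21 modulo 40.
Powers of 21 mod 40: 21^1≡21, 21^2≡1. Order = 2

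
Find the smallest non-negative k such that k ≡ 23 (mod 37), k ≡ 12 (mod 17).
97

Using the Chinese Remainder Theorem:
M = product of moduli = 629
For equation 1: M_1 = 17, 17 ≡ 17 (mod 37), inverse of 17 mod 37 is 24 (check: 17 × 24 = 408 ≡ 1 (mod 37))
For equation 2: M_2 = 37, 37 ≡ 3 (mod 17), inverse of 37 mod 17 is 6 (check: 3 × 6 = 18 ≡ 1 (mod 17))
Combine: k ≡ Σ r_i×M_i×(M_i⁻¹ mod m_i) = 23×17×24 + 12×37×6 = 9384 + 2664 = 12048
12048 mod 629 = 97
k ≡ 97 (mod 629)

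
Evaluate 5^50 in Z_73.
Using repeated squaring. 50 = 32 + 16 + 2 (binary 110010). Repeated squaring mod 73: 5^1 ≡ 5; 5^2 ≡ 5² = 25 ≡ 25; 5^4 ≡ 25² = 625 ≡ 41; 5^8 ≡ 41² = 1681 ≡ 2; 5^16 ≡ 2² = 4 ≡ 4; 5^32 ≡ 4² = 16 ≡ 16. Multiply: 5^50 = 5^32 × 5^16 × 5^2 ≡ 16 × 4 × 25 (mod 73): 16 × 4 = 64 ≡ 64; 64 × 25 = 1600 ≡ 67. So 5^50 ≡ 67 (mod 73).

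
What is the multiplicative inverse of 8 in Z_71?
9

Using Extended Euclidean Algorithm:
gcd(8, 71) = 1
Bezout coefficients: 8 × 9 + 71 × -1 = 1
So 8 × 9 ≡ 1 (mod 71)
The inverse is 9 mod 71 = 9
Verification: 8 × 9 = 72 = 1 × 71 + 1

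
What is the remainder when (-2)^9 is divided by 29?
(-2) ≡ 27 (mod 29). 9 = 8 + 1 (binary 1001). Repeated squaring mod 29: 27^1 ≡ 27; 27^2 ≡ 27² = 729 ≡ 4; 27^4 ≡ 4² = 16 ≡ 16; 27^8 ≡ 16² = 256 ≡ 24. Multiply: (-2)^9 ≡ 27^8 × 27^1 ≡ 24 × 27 (mod 29): 24 × 27 = 648 ≡ 10. So (-2)^9 ≡ 10 (mod 29).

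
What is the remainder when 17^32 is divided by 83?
Using repeated squaring. 32 = 32 (binary 100000). Repeated squaring mod 83: 17^1 ≡ 17; 17^2 ≡ 17² = 289 ≡ 40; 17^4 ≡ 40² = 1600 ≡ 23; 17^8 ≡ 23² = 529 ≡ 31; 17^16 ≡ 31² = 961 ≡ 48; 17^32 ≡ 48² = 2304 ≡ 63. So 17^32 ≡ 63 (mod 83).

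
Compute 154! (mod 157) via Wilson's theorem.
(156)! = (154)! × (155) × (156) ≡ -1 (mod 157). So (154)! ≡ -1 × [(156)(155)]^(-1) ≡ 78 (mod 157)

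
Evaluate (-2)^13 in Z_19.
Using repeated squaring. (-2) ≡ 17 (mod 19). 13 = 8 + 4 + 1 (binary 1101). Repeated squaring mod 19: 17^1 ≡ 17; 17^2 ≡ 17² = 289 ≡ 4; 17^4 ≡ 4² = 16 ≡ 16; 17^8 ≡ 16² = 256 ≡ 9. Multiply: (-2)^13 ≡ 17^8 × 17^4 × 17^1 ≡ 9 × 16 × 17 (mod 19): 9 × 16 = 144 ≡ 11; 11 × 17 = 187 ≡ 16. So (-2)^13 ≡ 16 (mod 19).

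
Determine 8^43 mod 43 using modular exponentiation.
Using Fermat: 8^{42} ≡ 1 (mod 43). 43 ≡ 1 (mod 42). So 8^{43} ≡ 8^{1} ≡ 8 (mod 43)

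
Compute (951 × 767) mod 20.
17

(951 × 767) = 729417
729417 mod 20 = 17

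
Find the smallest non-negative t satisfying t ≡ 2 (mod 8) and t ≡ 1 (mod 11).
M = 8 × 11 = 88. M₁ = 11, y₁ ≡ 3 (mod 8). M₂ = 8, y₂ ≡ 7 (mod 11). t = 2×11×3 + 1×8×7 ≡ 34 (mod 88)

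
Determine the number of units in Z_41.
40

Prime factorization: 41 = 41
Using the formula φ(n) = n × Π(1 - 1/p) for each prime factor p:
φ(41) = 41 × (1 - 1/41)
φ(41) = 40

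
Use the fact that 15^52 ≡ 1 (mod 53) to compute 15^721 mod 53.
By Fermat: 15^{52} ≡ 1 (mod 53). 721 ≡ 45 (mod 52). So 15^{721} ≡ 15^{45} ≡ 24 (mod 53)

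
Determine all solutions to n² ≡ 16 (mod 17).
The square roots of 16 mod 17 are 4 and 13. Verify: 4² = 16 ≡ 16 (mod 17)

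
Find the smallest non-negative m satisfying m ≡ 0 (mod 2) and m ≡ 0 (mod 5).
M = 2 × 5 = 10. M₁ = 5, y₁ ≡ 1 (mod 2). M₂ = 2, y₂ ≡ 3 (mod 5). m = 0×5×1 + 0×2×3 ≡ 0 (mod 10)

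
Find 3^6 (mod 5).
6 = 4 + 2 (binary 110). Repeated squaring mod 5: 3^1 ≡ 3; 3^2 ≡ 3² = 9 ≡ 4; 3^4 ≡ 4² = 16 ≡ 1. Multiply: 3^6 = 3^4 × 3^2 ≡ 1 × 4 (mod 5): 1 × 4 = 4 ≡ 4. So 3^6 ≡ 4 (mod 5).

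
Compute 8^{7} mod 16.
0

Using successive squaring:
Binary expansion of 7: 111
Powers of 8 mod 16 (each is the square of the previous):
  8^1 ≡ 8 (mod 16)
  8^2 ≡ 8² = 64 ≡ 0 (mod 16)
  8^4 ≡ 0² = 0 ≡ 0 (mod 16)
7 = 4 + 2 + 1, so 8^7 = 8^4 × 8^2 × 8^1 ≡ 0 × 0 × 8 (mod 16)
Multiplying step by step:
  0 × 0 = 0 ≡ 0 (mod 16)
  0 × 8 = 0 ≡ 0 (mod 16)
Result: 8^7 ≡ 0 (mod 16)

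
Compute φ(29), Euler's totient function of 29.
28

Prime factorization: 29 = 29
Using the formula φ(n) = n × Π(1 - 1/p) for each prime factor p:
φ(29) = 29 × (1 - 1/29)
φ(29) = 28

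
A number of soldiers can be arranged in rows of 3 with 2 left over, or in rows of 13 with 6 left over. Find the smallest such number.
M = 3 × 13 = 39. M₁ = 13, y₁ ≡ 1 (mod 3). M₂ = 3, y₂ ≡ 9 (mod 13). k = 2×13×1 + 6×3×9 ≡ 32 (mod 39). The smallest positive such number is 32.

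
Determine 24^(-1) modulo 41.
24^(-1) ≡ 12 (mod 41). Verification: 24 × 12 = 288 ≡ 1 (mod 41)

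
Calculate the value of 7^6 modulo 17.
6 = 4 + 2 (binary 110). Repeated squaring mod 17: 7^1 ≡ 7; 7^2 ≡ 7² = 49 ≡ 15; 7^4 ≡ 15² = 225 ≡ 4. Multiply: 7^6 = 7^4 × 7^2 ≡ 4 × 15 (mod 17): 4 × 15 = 60 ≡ 9. So 7^6 ≡ 9 (mod 17).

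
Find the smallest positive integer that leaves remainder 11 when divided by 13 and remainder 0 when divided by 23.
M = 13 × 23 = 299. M₁ = 23, y₁ ≡ 4 (mod 13). M₂ = 13, y₂ ≡ 16 (mod 23). r = 11×23×4 + 0×13×16 ≡ 115 (mod 299). The smallest positive such number is 115.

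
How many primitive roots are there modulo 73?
24

The number of primitive roots modulo p is φ(p-1) = φ(72)
φ(72) = 24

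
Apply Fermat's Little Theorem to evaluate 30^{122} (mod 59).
12

By Fermat's Little Theorem, a^(p-1) ≡ 1 (mod p) for prime p and gcd(a, p) = 1
Here p = 59, so 30^58 ≡ 1 (mod 59)
We can reduce the exponent: 122 mod 58 = 6
So 30^122 ≡ 30^6 (mod 59)
Computing: 30^6 mod 59 = 12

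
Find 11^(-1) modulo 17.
14

Using Extended Euclidean Algorithm:
gcd(11, 17) = 1
Bezout coefficients: 11 × -3 + 17 × 2 = 1
So 11 × -3 ≡ 1 (mod 17)
The inverse is -3 mod 17 = 14
Verification: 11 × 14 = 154 = 9 × 17 + 1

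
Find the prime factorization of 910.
2 × 5 × 7 × 13

Divide by primes starting from smallest:
910 ÷ 2 = 455
455 ÷ 5 = 91
91 ÷ 7 = 13
13 ÷ 13 = 1

910 = 2 × 5 × 7 × 13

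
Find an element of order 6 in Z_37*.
11 has order 6 mod 37 since 11^{6} ≡ 1 (mod 37) and no smaller power works.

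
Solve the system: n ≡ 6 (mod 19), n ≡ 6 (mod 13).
M = 19 × 13 = 247. M₁ = 13, y₁ ≡ 3 (mod 19). M₂ = 19, y₂ ≡ 11 (mod 13). n = 6×13×3 + 6×19×11 ≡ 6 (mod 247)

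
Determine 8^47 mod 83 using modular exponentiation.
Using repeated squaring. 47 = 32 + 8 + 4 + 2 + 1 (binary 101111). Repeated squaring mod 83: 8^1 ≡ 8; 8^2 ≡ 8² = 64 ≡ 64; 8^4 ≡ 64² = 4096 ≡ 29; 8^8 ≡ 29² = 841 ≡ 11; 8^16 ≡ 11² = 121 ≡ 38; 8^32 ≡ 38² = 1444 ≡ 33. Multiply: 8^47 = 8^32 × 8^8 × 8^4 × 8^2 × 8^1 ≡ 33 × 11 × 29 × 64 × 8 (mod 83): 33 × 11 = 363 ≡ 31; 31 × 29 = 899 ≡ 69; 69 × 64 = 4416 ≡ 17; 17 × 8 = 136 ≡ 53. So 8^47 ≡ 53 (mod 83).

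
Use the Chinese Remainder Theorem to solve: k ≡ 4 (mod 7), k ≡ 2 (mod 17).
53

Using the Chinese Remainder Theorem:
M = product of moduli = 119
For equation 1: M_1 = 17, 17 ≡ 3 (mod 7), inverse of 17 mod 7 is 5 (check: 3 × 5 = 15 ≡ 1 (mod 7))
For equation 2: M_2 = 7, 7 ≡ 7 (mod 17), inverse of 7 mod 17 is 5 (check: 7 × 5 = 35 ≡ 1 (mod 17))
Combine: k ≡ Σ r_i×M_i×(M_i⁻¹ mod m_i) = 4×17×5 + 2×7×5 = 340 + 70 = 410
410 mod 119 = 53
k ≡ 53 (mod 119)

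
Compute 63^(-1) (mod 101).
93

Using Extended Euclidean Algorithm:
gcd(63, 101) = 1
Bezout coefficients: 63 × -8 + 101 × 5 = 1
So 63 × -8 ≡ 1 (mod 101)
The inverse is -8 mod 101 = 93
Verification: 63 × 93 = 5859 = 58 × 101 + 1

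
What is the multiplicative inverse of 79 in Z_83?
79^(-1) ≡ 62 (mod 83). Verification: 79 × 62 = 4898 ≡ 1 (mod 83)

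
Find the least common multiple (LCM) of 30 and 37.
1110

First find GCD(30, 37) using the Euclidean algorithm:
30 = 0 × 37 + 30
37 = 1 × 30 + 7
30 = 4 × 7 + 2
7 = 3 × 2 + 1
2 = 2 × 1 + 0
GCD(30, 37) = 1

LCM formula: LCM(a, b) = (a × b) / GCD(a, b)
LCM(30, 37) = (30 × 37) / 1
LCM(30, 37) = 1110 / 1
LCM(30, 37) = 1110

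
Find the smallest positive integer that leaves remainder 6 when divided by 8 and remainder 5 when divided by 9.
M = 8 × 9 = 72. M₁ = 9, y₁ ≡ 1 (mod 8). M₂ = 8, y₂ ≡ 8 (mod 9). m = 6×9×1 + 5×8×8 ≡ 14 (mod 72). The smallest positive such number is 14.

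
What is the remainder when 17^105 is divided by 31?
Using Fermat: 17^{30} ≡ 1 (mod 31). 105 ≡ 15 (mod 30). So 17^{105} ≡ 17^{15} ≡ 30 (mod 31)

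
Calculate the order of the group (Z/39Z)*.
24

Prime factorization: 39 = 3 × 13
Using the formula φ(n) = n × Π(1 - 1/p) for each prime factor p:
φ(39) = 39 × (1 - 1/3) × (1 - 1/13)
φ(39) = 24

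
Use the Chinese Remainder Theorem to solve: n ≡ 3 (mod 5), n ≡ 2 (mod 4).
M = 5 × 4 = 20. M₁ = 4, y₁ ≡ 4 (mod 5). M₂ = 5, y₂ ≡ 1 (mod 4). n = 3×4×4 + 2×5×1 ≡ 18 (mod 20)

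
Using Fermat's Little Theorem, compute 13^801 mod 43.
By Fermat: 13^{42} ≡ 1 (mod 43). 801 ≡ 3 (mod 42). So 13^{801} ≡ 13^{3} ≡ 4 (mod 43)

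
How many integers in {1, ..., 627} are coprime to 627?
360

Prime factorization: 627 = 3 × 11 × 19
Using the formula φ(n) = n × Π(1 - 1/p) for each prime factor p:
φ(627) = 627 × (1 - 1/3) × (1 - 1/11) × (1 - 1/19)
φ(627) = 360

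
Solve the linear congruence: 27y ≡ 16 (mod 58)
50

Since gcd(27, 58) = 1 divides 16, a solution exists.
Multiply both sides by the inverse of 27 mod 58:
  27^(-1) mod 58 = 43
  x ≡ 43 × 16 ≡ 688 ≡ 50 (mod 58)
Verification: 27 × 50 = 1350 = 23 × 58 + 16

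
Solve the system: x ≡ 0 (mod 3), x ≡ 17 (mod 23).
M = 3 × 23 = 69. M₁ = 23, y₁ ≡ 2 (mod 3). M₂ = 3, y₂ ≡ 8 (mod 23). x = 0×23×2 + 17×3×8 ≡ 63 (mod 69)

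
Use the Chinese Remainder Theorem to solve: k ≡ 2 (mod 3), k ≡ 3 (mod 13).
M = 3 × 13 = 39. M₁ = 13, y₁ ≡ 1 (mod 3). M₂ = 3, y₂ ≡ 9 (mod 13). k = 2×13×1 + 3×3×9 ≡ 29 (mod 39)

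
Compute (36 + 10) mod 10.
6

(36 + 10) = 46
46 mod 10 = 6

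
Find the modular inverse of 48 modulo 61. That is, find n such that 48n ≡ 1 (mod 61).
14

Using Extended Euclidean Algorithm:
gcd(48, 61) = 1
Bezout coefficients: 48 × 14 + 61 × -11 = 1
So 48 × 14 ≡ 1 (mod 61)
The inverse is 14 mod 61 = 14
Verification: 48 × 14 = 672 = 11 × 61 + 1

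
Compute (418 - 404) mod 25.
14

(418 - 404) = 14
14 mod 25 = 14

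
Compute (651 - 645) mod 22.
6

(651 - 645) = 6
6 mod 22 = 6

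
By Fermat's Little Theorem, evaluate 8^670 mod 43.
By Fermat: 8^{42} ≡ 1 (mod 43). 670 ≡ 40 (mod 42). So 8^{670} ≡ 8^{40} ≡ 41 (mod 43)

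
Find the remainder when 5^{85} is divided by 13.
By Fermat: 5^{12} ≡ 1 (mod 13). 85 = 7×12 + 1. So 5^{85} ≡ 5^{1} ≡ 5 (mod 13)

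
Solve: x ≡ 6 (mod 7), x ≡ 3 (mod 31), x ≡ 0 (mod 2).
M = 7 × 31 × 2 = 434. M₁ = 62, y₁ ≡ 6 (mod 7). M₂ = 14, y₂ ≡ 20 (mod 31). M₃ = 217, y₃ ≡ 1 (mod 2). x = 6×62×6 + 3×14×20 + 0×217×1 ≡ 34 (mod 434)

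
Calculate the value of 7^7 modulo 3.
7 ≡ 1 (mod 3). 7 = 4 + 2 + 1 (binary 111). Repeated squaring mod 3: 1^1 ≡ 1; 1^2 ≡ 1² = 1 ≡ 1; 1^4 ≡ 1² = 1 ≡ 1. Multiply: 7^7 ≡ 1^4 × 1^2 × 1^1 ≡ 1 × 1 × 1 (mod 3): 1 × 1 = 1 ≡ 1; 1 × 1 = 1 ≡ 1. So 7^7 ≡ 1 (mod 3).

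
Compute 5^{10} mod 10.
5

Using successive squaring:
Binary expansion of 10: 1010
Powers of 5 mod 10 (each is the square of the previous):
  5^1 ≡ 5 (mod 10)
  5^2 ≡ 5² = 25 ≡ 5 (mod 10)
  5^4 ≡ 5² = 25 ≡ 5 (mod 10)
  5^8 ≡ 5² = 25 ≡ 5 (mod 10)
10 = 8 + 2, so 5^10 = 5^8 × 5^2 ≡ 5 × 5 (mod 10)
Multiplying step by step:
  5 × 5 = 25 ≡ 5 (mod 10)
Result: 5^10 ≡ 5 (mod 10)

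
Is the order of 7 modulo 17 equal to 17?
No, the actual order is 16, not 17.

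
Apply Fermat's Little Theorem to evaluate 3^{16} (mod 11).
3

By Fermat's Little Theorem, a^(p-1) ≡ 1 (mod p) for prime p and gcd(a, p) = 1
Here p = 11, so 3^10 ≡ 1 (mod 11)
We can reduce the exponent: 16 mod 10 = 6
So 3^16 ≡ 3^6 (mod 11)
Computing: 3^6 mod 11 = 3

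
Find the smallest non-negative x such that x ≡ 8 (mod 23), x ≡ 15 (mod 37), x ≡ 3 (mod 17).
5528

Using the Chinese Remainder Theorem:
M = product of moduli = 14467
For equation 1: M_1 = 629, 629 ≡ 8 (mod 23), inverse of 629 mod 23 is 3 (check: 8 × 3 = 24 ≡ 1 (mod 23))
For equation 2: M_2 = 391, 391 ≡ 21 (mod 37), inverse of 391 mod 37 is 30 (check: 21 × 30 = 630 ≡ 1 (mod 37))
For equation 3: M_3 = 851, 851 ≡ 1 (mod 17), inverse of 851 mod 17 is 1 (check: 1 × 1 = 1 ≡ 1 (mod 17))
Combine: x ≡ Σ r_i×M_i×(M_i⁻¹ mod m_i) = 8×629×3 + 15×391×30 + 3×851×1 = 15096 + 175950 + 2553 = 193599
193599 mod 14467 = 5528
x ≡ 5528 (mod 14467)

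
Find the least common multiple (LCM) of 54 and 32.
864

First find GCD(54, 32) using the Euclidean algorithm:
54 = 1 × 32 + 22
32 = 1 × 22 + 10
22 = 2 × 10 + 2
10 = 5 × 2 + 0
GCD(54, 32) = 2

LCM formula: LCM(a, b) = (a × b) / GCD(a, b)
LCM(54, 32) = (54 × 32) / 2
LCM(54, 32) = 1728 / 2
LCM(54, 32) = 864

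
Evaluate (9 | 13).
(9/13) = 9^{6} mod 13 = 1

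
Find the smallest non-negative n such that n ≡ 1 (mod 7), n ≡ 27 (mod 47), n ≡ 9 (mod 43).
6889

Using the Chinese Remainder Theorem:
M = product of moduli = 14147
For equation 1: M_1 = 2021, 2021 ≡ 5 (mod 7), inverse of 2021 mod 7 is 3 (check: 5 × 3 = 15 ≡ 1 (mod 7))
For equation 2: M_2 = 301, 301 ≡ 19 (mod 47), inverse of 301 mod 47 is 5 (check: 19 × 5 = 95 ≡ 1 (mod 47))
For equation 3: M_3 = 329, 329 ≡ 28 (mod 43), inverse of 329 mod 43 is 20 (check: 28 × 20 = 560 ≡ 1 (mod 43))
Combine: n ≡ Σ r_i×M_i×(M_i⁻¹ mod m_i) = 1×2021×3 + 27×301×5 + 9×329×20 = 6063 + 40635 + 59220 = 105918
105918 mod 14147 = 6889
n ≡ 6889 (mod 14147)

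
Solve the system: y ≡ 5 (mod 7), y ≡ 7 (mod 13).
M = 7 × 13 = 91. M₁ = 13, y₁ ≡ 6 (mod 7). M₂ = 7, y₂ ≡ 2 (mod 13). y = 5×13×6 + 7×7×2 ≡ 33 (mod 91)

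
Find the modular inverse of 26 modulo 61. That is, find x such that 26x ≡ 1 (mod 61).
54

Using Extended Euclidean Algorithm:
gcd(26, 61) = 1
Bezout coefficients: 26 × -7 + 61 × 3 = 1
So 26 × -7 ≡ 1 (mod 61)
The inverse is -7 mod 61 = 54
Verification: 26 × 54 = 1404 = 23 × 61 + 1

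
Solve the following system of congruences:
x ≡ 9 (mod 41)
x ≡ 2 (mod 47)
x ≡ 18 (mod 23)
6159

Using the Chinese Remainder Theorem:
M = product of moduli = 44321
For equation 1: M_1 = 1081, 1081 ≡ 15 (mod 41), inverse of 1081 mod 41 is 11 (check: 15 × 11 = 165 ≡ 1 (mod 41))
For equation 2: M_2 = 943, 943 ≡ 3 (mod 47), inverse of 943 mod 47 is 16 (check: 3 × 16 = 48 ≡ 1 (mod 47))
For equation 3: M_3 = 1927, 1927 ≡ 18 (mod 23), inverse of 1927 mod 23 is 9 (check: 18 × 9 = 162 ≡ 1 (mod 23))
Combine: x ≡ Σ r_i×M_i×(M_i⁻¹ mod m_i) = 9×1081×11 + 2×943×16 + 18×1927×9 = 107019 + 30176 + 312174 = 449369
449369 mod 44321 = 6159
x ≡ 6159 (mod 44321)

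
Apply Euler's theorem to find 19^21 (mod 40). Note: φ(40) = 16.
By Euler: 19^{16} ≡ 1 (mod 40) since gcd(19, 40) = 1. 21 = 1×16 + 5. So 19^{21} ≡ 19^{5} ≡ 19 (mod 40)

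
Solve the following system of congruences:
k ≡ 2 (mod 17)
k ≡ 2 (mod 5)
2

Using the Chinese Remainder Theorem:
M = product of moduli = 85
For equation 1: M_1 = 5, 5 ≡ 5 (mod 17), inverse of 5 mod 17 is 7 (check: 5 × 7 = 35 ≡ 1 (mod 17))
For equation 2: M_2 = 17, 17 ≡ 2 (mod 5), inverse of 17 mod 5 is 3 (check: 2 × 3 = 6 ≡ 1 (mod 5))
Combine: k ≡ Σ r_i×M_i×(M_i⁻¹ mod m_i) = 2×5×7 + 2×17×3 = 70 + 102 = 172
172 mod 85 = 2
k ≡ 2 (mod 85)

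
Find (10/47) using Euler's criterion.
(10/47) = 10^{23} mod 47 = -1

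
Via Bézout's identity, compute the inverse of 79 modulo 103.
Extended GCD: 79(30) + 103(-23) = 1. So 79^(-1) ≡ 30 ≡ 30 (mod 103). Verify: 79 × 30 = 2370 ≡ 1 (mod 103)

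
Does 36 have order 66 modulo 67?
p - 1 = 66 has prime divisors 2, 3, 11. Check 36^(66/q) mod 67 for each: 36^(66/2) = 36^33 ≡ 1, 36^(66/3) = 36^22 ≡ 29, 36^(66/11) = 36^6 ≡ 40 (mod 67). Since 36^33 ≡ 1 (mod 67), the order of 36 divides 33 (in fact the order is 33) ≠ 66, so it is not a primitive root.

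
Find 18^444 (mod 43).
Using Fermat: 18^{42} ≡ 1 (mod 43). 444 ≡ 24 (mod 42). So 18^{444} ≡ 18^{24} ≡ 16 (mod 43)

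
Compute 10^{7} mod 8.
0

Using successive squaring:
Binary expansion of 7: 111
Powers of 10 mod 8 (each is the square of the previous):
  10^1 ≡ 2 (mod 8)
  10^2 ≡ 2² = 4 ≡ 4 (mod 8)
  10^4 ≡ 4² = 16 ≡ 0 (mod 8)
7 = 4 + 2 + 1, so 10^7 = 10^4 × 10^2 × 10^1 ≡ 0 × 4 × 2 (mod 8)
Multiplying step by step:
  0 × 4 = 0 ≡ 0 (mod 8)
  0 × 2 = 0 ≡ 0 (mod 8)
Result: 10^7 ≡ 0 (mod 8)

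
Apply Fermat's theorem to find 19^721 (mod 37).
By Fermat: 19^{36} ≡ 1 (mod 37). 721 ≡ 1 (mod 36). So 19^{721} ≡ 19^{1} ≡ 19 (mod 37)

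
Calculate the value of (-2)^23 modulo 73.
Using repeated squaring. (-2) ≡ 71 (mod 73). 23 = 16 + 4 + 2 + 1 (binary 10111). Repeated squaring mod 73: 71^1 ≡ 71; 71^2 ≡ 71² = 5041 ≡ 4; 71^4 ≡ 4² = 16 ≡ 16; 71^8 ≡ 16² = 256 ≡ 37; 71^16 ≡ 37² = 1369 ≡ 55. Multiply: (-2)^23 ≡ 71^16 × 71^4 × 71^2 × 71^1 ≡ 55 × 16 × 4 × 71 (mod 73): 55 × 16 = 880 ≡ 4; 4 × 4 = 16 ≡ 16; 16 × 71 = 1136 ≡ 41. So (-2)^23 ≡ 41 (mod 73).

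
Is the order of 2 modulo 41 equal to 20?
Yes, ord_41(2) = 20.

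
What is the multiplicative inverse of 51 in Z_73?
63

Using Extended Euclidean Algorithm:
gcd(51, 73) = 1
Bezout coefficients: 51 × -10 + 73 × 7 = 1
So 51 × -10 ≡ 1 (mod 73)
The inverse is -10 mod 73 = 63
Verification: 51 × 63 = 3213 = 44 × 73 + 1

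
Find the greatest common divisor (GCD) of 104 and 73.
1

Using the Euclidean algorithm:
104 = 1 × 73 + 31
73 = 2 × 31 + 11
31 = 2 × 11 + 9
11 = 1 × 9 + 2
9 = 4 × 2 + 1
2 = 2 × 1 + 0

GCD(104, 73) = 1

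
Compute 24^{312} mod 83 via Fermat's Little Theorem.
40

By Fermat's Little Theorem, a^(p-1) ≡ 1 (mod p) for prime p and gcd(a, p) = 1
Here p = 83, so 24^82 ≡ 1 (mod 83)
We can reduce the exponent: 312 mod 82 = 66
So 24^312 ≡ 24^66 (mod 83)
Computing: 24^66 mod 83 = 40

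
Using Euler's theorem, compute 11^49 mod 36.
By Euler: 11^{12} ≡ 1 (mod 36) since gcd(11, 36) = 1. 49 = 4×12 + 1. So 11^{49} ≡ 11^{1} ≡ 11 (mod 36)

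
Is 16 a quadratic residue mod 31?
By Euler's criterion: 16^{15} ≡ 1 (mod 31). Since this equals 1, 16 is a QR.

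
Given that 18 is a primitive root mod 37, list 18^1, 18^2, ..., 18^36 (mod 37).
g^1, g^2, ..., g^{36} mod 37: {18, 28, 23, 7, 15, 11, 13, 12, 31, 3, 17, 10, 32, 21, 8, 33, 2, 36, 19, 9, 14, 30, 22, 26, 24, 25, 6, 34, 20, 27, 5, 16, 29, 4, 35, 1}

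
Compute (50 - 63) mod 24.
11

(50 - 63) = -13
-13 mod 24 = 11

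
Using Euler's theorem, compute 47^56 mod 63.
By Euler: 47^{36} ≡ 1 (mod 63) since gcd(47, 63) = 1. 56 = 1×36 + 20. So 47^{56} ≡ 47^{20} ≡ 4 (mod 63)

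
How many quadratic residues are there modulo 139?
For prime 139, there are (p-1)/2 = (139-1)/2 = 69 quadratic residues (excluding 0).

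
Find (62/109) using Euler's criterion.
(62/109) = 62^{54} mod 109 = -1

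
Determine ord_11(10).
Powers of 10 mod 11: 10^1≡10, 10^2≡1. Order = 2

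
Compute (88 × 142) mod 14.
8

(88 × 142) = 12496
12496 mod 14 = 8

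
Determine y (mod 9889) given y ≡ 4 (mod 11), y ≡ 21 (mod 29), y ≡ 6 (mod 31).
7880

Using the Chinese Remainder Theorem:
M = product of moduli = 9889
For equation 1: M_1 = 899, 899 ≡ 8 (mod 11), inverse of 899 mod 11 is 7 (check: 8 × 7 = 56 ≡ 1 (mod 11))
For equation 2: M_2 = 341, 341 ≡ 22 (mod 29), inverse of 341 mod 29 is 4 (check: 22 × 4 = 88 ≡ 1 (mod 29))
For equation 3: M_3 = 319, 319 ≡ 9 (mod 31), inverse of 319 mod 31 is 7 (check: 9 × 7 = 63 ≡ 1 (mod 31))
Combine: y ≡ Σ r_i×M_i×(M_i⁻¹ mod m_i) = 4×899×7 + 21×341×4 + 6×319×7 = 25172 + 28644 + 13398 = 67214
67214 mod 9889 = 7880
y ≡ 7880 (mod 9889)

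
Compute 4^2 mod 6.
2 = 2 (binary 10). Repeated squaring mod 6: 4^1 ≡ 4; 4^2 ≡ 4² = 16 ≡ 4. So 4^2 ≡ 4 (mod 6).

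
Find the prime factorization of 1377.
3^4 × 17

Divide by primes starting from smallest:
1377 ÷ 3 = 459
459 ÷ 3 = 153
153 ÷ 3 = 51
51 ÷ 3 = 17
17 ÷ 17 = 1

1377 = 3^4 × 17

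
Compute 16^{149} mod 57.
4

Using successive squaring:
Binary expansion of 149: 10010101
Powers of 16 mod 57 (each is the square of the previous):
  16^1 ≡ 16 (mod 57)
  16^2 ≡ 16² = 256 ≡ 28 (mod 57)
  16^4 ≡ 28² = 784 ≡ 43 (mod 57)
  16^8 ≡ 43² = 1849 ≡ 25 (mod 57)
  16^16 ≡ 25² = 625 ≡ 55 (mod 57)
  16^32 ≡ 55² = 3025 ≡ 4 (mod 57)
  16^64 ≡ 4² = 16 ≡ 16 (mod 57)
  16^128 ≡ 16² = 256 ≡ 28 (mod 57)
149 = 128 + 16 + 4 + 1, so 16^149 = 16^128 × 16^16 × 16^4 × 16^1 ≡ 28 × 55 × 43 × 16 (mod 57)
Multiplying step by step:
  28 × 55 = 1540 ≡ 1 (mod 57)
  1 × 43 = 43 ≡ 43 (mod 57)
  43 × 16 = 688 ≡ 4 (mod 57)
Result: 16^149 ≡ 4 (mod 57)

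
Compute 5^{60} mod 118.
25

Using successive squaring:
Binary expansion of 60: 111100
Powers of 5 mod 118 (each is the square of the previous):
  5^1 ≡ 5 (mod 118)
  5^2 ≡ 5² = 25 ≡ 25 (mod 118)
  5^4 ≡ 25² = 625 ≡ 35 (mod 118)
  5^8 ≡ 35² = 1225 ≡ 45 (mod 118)
  5^16 ≡ 45² = 2025 ≡ 19 (mod 118)
  5^32 ≡ 19² = 361 ≡ 7 (mod 118)
60 = 32 + 16 + 8 + 4, so 5^60 = 5^32 × 5^16 × 5^8 × 5^4 ≡ 7 × 19 × 45 × 35 (mod 118)
Multiplying step by step:
  7 × 19 = 133 ≡ 15 (mod 118)
  15 × 45 = 675 ≡ 85 (mod 118)
  85 × 35 = 2975 ≡ 25 (mod 118)
Result: 5^60 ≡ 25 (mod 118)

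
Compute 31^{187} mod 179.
83

Using successive squaring:
Binary expansion of 187: 10111011
Powers of 31 mod 179 (each is the square of the previous):
  31^1 ≡ 31 (mod 179)
  31^2 ≡ 31² = 961 ≡ 66 (mod 179)
  31^4 ≡ 66² = 4356 ≡ 60 (mod 179)
  31^8 ≡ 60² = 3600 ≡ 20 (mod 179)
  31^16 ≡ 20² = 400 ≡ 42 (mod 179)
  31^32 ≡ 42² = 1764 ≡ 153 (mod 179)
  31^64 ≡ 153² = 23409 ≡ 139 (mod 179)
  31^128 ≡ 139² = 19321 ≡ 168 (mod 179)
187 = 128 + 32 + 16 + 8 + 2 + 1, so 31^187 = 31^128 × 31^32 × 31^16 × 31^8 × 31^2 × 31^1 ≡ 168 × 153 × 42 × 20 × 66 × 31 (mod 179)
Multiplying step by step:
  168 × 153 = 25704 ≡ 107 (mod 179)
  107 × 42 = 4494 ≡ 19 (mod 179)
  19 × 20 = 380 ≡ 22 (mod 179)
  22 × 66 = 1452 ≡ 20 (mod 179)
  20 × 31 = 620 ≡ 83 (mod 179)
Result: 31^187 ≡ 83 (mod 179)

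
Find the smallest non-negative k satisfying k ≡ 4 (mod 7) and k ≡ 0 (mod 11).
M = 7 × 11 = 77. M₁ = 11, y₁ ≡ 2 (mod 7). M₂ = 7, y₂ ≡ 8 (mod 11). k = 4×11×2 + 0×7×8 ≡ 11 (mod 77)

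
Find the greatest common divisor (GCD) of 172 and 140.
4

Using the Euclidean algorithm:
172 = 1 × 140 + 32
140 = 4 × 32 + 12
32 = 2 × 12 + 8
12 = 1 × 8 + 4
8 = 2 × 4 + 0

GCD(172, 140) = 4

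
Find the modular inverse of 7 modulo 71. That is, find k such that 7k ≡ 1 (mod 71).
61

Using Extended Euclidean Algorithm:
gcd(7, 71) = 1
Bezout coefficients: 7 × -10 + 71 × 1 = 1
So 7 × -10 ≡ 1 (mod 71)
The inverse is -10 mod 71 = 61
Verification: 7 × 61 = 427 = 6 × 71 + 1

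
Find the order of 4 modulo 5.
Powers of 4 mod 5: 4^1≡4, 4^2≡1. Order = 2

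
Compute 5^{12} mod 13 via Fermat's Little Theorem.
1

By Fermat's Little Theorem, a^(p-1) ≡ 1 (mod p) for prime p and gcd(a, p) = 1
Here p = 13, so 5^12 ≡ 1 (mod 13)
We can reduce the exponent: 12 mod 12 = 0
So 5^12 ≡ 5^0 (mod 13)
Computing: 5^0 mod 13 = 1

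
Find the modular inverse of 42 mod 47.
42^(-1) ≡ 28 (mod 47). Verification: 42 × 28 = 1176 ≡ 1 (mod 47)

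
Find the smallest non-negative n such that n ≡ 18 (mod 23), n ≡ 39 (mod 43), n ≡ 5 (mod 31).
29021

Using the Chinese Remainder Theorem:
M = product of moduli = 30659
For equation 1: M_1 = 1333, 1333 ≡ 22 (mod 23), inverse of 1333 mod 23 is 22 (check: 22 × 22 = 484 ≡ 1 (mod 23))
For equation 2: M_2 = 713, 713 ≡ 25 (mod 43), inverse of 713 mod 43 is 31 (check: 25 × 31 = 775 ≡ 1 (mod 43))
For equation 3: M_3 = 989, 989 ≡ 28 (mod 31), inverse of 989 mod 31 is 10 (check: 28 × 10 = 280 ≡ 1 (mod 31))
Combine: n ≡ Σ r_i×M_i×(M_i⁻¹ mod m_i) = 18×1333×22 + 39×713×31 + 5×989×10 = 527868 + 862017 + 49450 = 1439335
1439335 mod 30659 = 29021
n ≡ 29021 (mod 30659)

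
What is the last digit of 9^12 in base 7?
Using Fermat: 9^{6} ≡ 1 (mod 7). 12 ≡ 0 (mod 6). So 9^{12} ≡ 9^{0} ≡ 1 (mod 7)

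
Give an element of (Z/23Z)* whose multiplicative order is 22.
5 has order 22 mod 23 since 5^{22} ≡ 1 (mod 23) and no smaller power works.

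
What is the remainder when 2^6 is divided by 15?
6 = 4 + 2 (binary 110). Repeated squaring mod 15: 2^1 ≡ 2; 2^2 ≡ 2² = 4 ≡ 4; 2^4 ≡ 4² = 16 ≡ 1. Multiply: 2^6 = 2^4 × 2^2 ≡ 1 × 4 (mod 15): 1 × 4 = 4 ≡ 4. So 2^6 ≡ 4 (mod 15).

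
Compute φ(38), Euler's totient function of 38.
18

Prime factorization: 38 = 2 × 19
Using the formula φ(n) = n × Π(1 - 1/p) for each prime factor p:
φ(38) = 38 × (1 - 1/2) × (1 - 1/19)
φ(38) = 18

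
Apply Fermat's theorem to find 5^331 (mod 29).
By Fermat: 5^{28} ≡ 1 (mod 29). 331 ≡ 23 (mod 28). So 5^{331} ≡ 5^{23} ≡ 4 (mod 29)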